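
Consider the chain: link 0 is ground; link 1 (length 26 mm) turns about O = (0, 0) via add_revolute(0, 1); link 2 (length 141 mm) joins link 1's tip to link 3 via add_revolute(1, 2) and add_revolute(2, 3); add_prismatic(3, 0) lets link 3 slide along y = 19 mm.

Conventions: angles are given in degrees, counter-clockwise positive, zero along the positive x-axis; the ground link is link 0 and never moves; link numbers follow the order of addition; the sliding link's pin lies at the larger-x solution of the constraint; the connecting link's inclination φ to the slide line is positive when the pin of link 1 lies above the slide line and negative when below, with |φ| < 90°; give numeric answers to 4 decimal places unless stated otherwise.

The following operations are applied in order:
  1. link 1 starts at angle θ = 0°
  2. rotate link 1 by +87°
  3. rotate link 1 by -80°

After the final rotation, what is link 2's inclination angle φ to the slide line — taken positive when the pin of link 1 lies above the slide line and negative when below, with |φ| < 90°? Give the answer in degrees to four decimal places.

geometry: r = 26 mm, L = 141 mm, e = 19 mm; θ starts at 0°
rotate link 1 by +87°: θ ← 0° +87° = 87°
rotate link 1 by -80°: θ ← 87° -80° = 7°
h = r sin θ − e = 3.168603 − 19 = -15.831397
sin φ = h / L = -15.831397 / 141 = -0.11227941
φ = arcsin(-0.11227941) = -6.446730°

-6.4467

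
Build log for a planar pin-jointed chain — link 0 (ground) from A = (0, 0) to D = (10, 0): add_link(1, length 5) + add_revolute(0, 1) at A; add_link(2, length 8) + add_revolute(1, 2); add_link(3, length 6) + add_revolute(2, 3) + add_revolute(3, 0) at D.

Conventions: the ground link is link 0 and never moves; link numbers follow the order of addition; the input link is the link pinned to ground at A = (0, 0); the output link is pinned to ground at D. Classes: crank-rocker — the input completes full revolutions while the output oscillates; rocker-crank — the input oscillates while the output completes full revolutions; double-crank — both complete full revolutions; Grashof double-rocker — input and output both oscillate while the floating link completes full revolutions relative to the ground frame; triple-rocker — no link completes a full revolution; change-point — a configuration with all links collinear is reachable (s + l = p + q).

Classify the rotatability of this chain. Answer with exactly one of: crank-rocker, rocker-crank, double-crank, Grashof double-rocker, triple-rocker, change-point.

lengths: ground=10, input=5, coupler=8, output=6
sorted: s=5 (shortest), l=10 (longest), p+q=14
s + l = 15 vs p + q = 14
s + l > p + q → non-Grashof → no link fully rotates → triple-rocker

triple-rocker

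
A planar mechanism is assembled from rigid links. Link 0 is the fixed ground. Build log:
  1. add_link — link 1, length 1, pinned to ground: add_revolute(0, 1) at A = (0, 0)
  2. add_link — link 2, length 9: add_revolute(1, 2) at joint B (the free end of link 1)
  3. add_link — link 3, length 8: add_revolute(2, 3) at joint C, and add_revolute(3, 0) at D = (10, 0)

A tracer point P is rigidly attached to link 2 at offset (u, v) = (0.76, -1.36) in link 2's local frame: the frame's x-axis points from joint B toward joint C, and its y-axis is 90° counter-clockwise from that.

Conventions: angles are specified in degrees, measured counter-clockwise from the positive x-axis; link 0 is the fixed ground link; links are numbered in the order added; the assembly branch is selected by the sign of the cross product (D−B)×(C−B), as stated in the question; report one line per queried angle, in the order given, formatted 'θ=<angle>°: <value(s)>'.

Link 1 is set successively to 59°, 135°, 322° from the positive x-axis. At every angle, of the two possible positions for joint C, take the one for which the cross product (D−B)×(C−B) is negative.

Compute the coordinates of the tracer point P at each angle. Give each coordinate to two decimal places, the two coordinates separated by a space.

A=(0,0), D=(10.00,0)
θ=59°: B = A + 1.00·(cos59°, sin59°) = (0.5150, 0.8572)
θ=59°: |BD| = 9.5236
θ=59°: circle(B,9.00) ∩ circle(D,8.00): a=5.6543, h=7.0020
θ=59°:   candidates: C₊=(6.7766,7.3219) cross=66.685; C₋=(5.5162,-6.6254) cross=-66.685
θ=59°:   branch - wants cross < 0 → take C=(5.5162,-6.6254) (cross=-66.685)
θ=59°: ex = (C−B)/|BC| = (0.5557,-0.8314); ey = (0.8314,0.5557)
θ=59°: P = B + 0.76·ex + -1.36·ey = (-0.1933,-0.5304)
θ=135°: B = A + 1.00·(cos135°, sin135°) = (-0.7071, 0.7071)
θ=135°: |BD| = 10.7304
θ=135°: circle(B,9.00) ∩ circle(D,8.00): a=6.1574, h=6.5641
θ=135°:   candidates: C₊=(5.8694,6.8512) cross=70.435; C₋=(5.0043,-6.2484) cross=-70.435
θ=135°:   branch - wants cross < 0 → take C=(5.0043,-6.2484) (cross=-70.435)
θ=135°: ex = (C−B)/|BC| = (0.6346,-0.7728); ey = (0.7728,0.6346)
θ=135°: P = B + 0.76·ex + -1.36·ey = (-1.2759,-0.7433)
θ=322°: B = A + 1.00·(cos322°, sin322°) = (0.7880, -0.6157)
θ=322°: |BD| = 9.2325
θ=322°: circle(B,9.00) ∩ circle(D,8.00): a=5.5369, h=7.0952
θ=322°:   candidates: C₊=(5.8395,6.8330) cross=65.507; C₋=(6.7858,-7.3259) cross=-65.507
θ=322°:   branch - wants cross < 0 → take C=(6.7858,-7.3259) (cross=-65.507)
θ=322°: ex = (C−B)/|BC| = (0.6664,-0.7456); ey = (0.7456,0.6664)
θ=322°: P = B + 0.76·ex + -1.36·ey = (0.2805,-2.0886)

θ=59°: -0.19 -0.53
θ=135°: -1.28 -0.74
θ=322°: 0.28 -2.09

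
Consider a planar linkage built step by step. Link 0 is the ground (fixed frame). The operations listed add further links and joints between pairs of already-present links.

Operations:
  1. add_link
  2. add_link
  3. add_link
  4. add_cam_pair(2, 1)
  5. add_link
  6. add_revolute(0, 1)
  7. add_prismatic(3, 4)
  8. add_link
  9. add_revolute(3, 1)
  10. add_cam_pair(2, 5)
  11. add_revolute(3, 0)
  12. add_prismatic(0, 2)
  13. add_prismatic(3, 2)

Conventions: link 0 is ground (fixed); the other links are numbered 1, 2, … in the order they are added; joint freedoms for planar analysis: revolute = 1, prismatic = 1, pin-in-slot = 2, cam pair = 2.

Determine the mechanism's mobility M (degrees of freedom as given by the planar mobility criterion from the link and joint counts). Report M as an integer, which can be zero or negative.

ground; <1,0,0>
#1 <2,0,0>
#2 <3,0,0>
#3 <4,0,0>
C:2↔1 J2 <4,0,1>
#4 <5,0,1>
R:0↔1 J1 <5,1,1>
P:3↔4 J1 <5,2,1>
#5 <6,2,1>
R:3↔1 J1 <6,3,1>
C:2↔5 J2 <6,3,2>
R:3↔0 J1 <6,4,2>
P:0↔2 J1 <6,5,2>
P:3↔2 J1 <6,6,2>
3×5 − 2×6 − 1×2 = 1

M = 1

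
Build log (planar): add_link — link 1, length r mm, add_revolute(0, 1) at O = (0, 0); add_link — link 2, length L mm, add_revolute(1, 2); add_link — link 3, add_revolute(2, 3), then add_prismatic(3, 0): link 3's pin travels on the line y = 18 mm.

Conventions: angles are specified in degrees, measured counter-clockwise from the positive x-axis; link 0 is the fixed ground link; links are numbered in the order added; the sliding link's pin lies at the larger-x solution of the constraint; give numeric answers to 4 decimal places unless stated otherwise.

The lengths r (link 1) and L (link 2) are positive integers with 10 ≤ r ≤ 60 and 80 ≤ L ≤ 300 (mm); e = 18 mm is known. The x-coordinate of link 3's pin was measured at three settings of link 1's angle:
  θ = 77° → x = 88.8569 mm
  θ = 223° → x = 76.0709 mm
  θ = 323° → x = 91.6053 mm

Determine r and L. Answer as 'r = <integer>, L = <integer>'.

constraint per measurement: (x − r cos θ)² + (r sin θ − e)² = L²
subtracting the θ₁ and θ₂ equations cancels the r² and L² terms:
r = (x₁² − x₂²) / (2[(x₁cos θ₁ + e sin θ₁) − (x₂cos θ₂ + e sin θ₂)]) = 10.0000 → r = 10
L² = (x₁ − r cos θ₁)² + (r sin θ₁ − e)² = 7569.0064 → L = 87.0000 → L = 87
check at θ₃=323°: x = 91.6053 (printed 91.6053) ✓

r = 10, L = 87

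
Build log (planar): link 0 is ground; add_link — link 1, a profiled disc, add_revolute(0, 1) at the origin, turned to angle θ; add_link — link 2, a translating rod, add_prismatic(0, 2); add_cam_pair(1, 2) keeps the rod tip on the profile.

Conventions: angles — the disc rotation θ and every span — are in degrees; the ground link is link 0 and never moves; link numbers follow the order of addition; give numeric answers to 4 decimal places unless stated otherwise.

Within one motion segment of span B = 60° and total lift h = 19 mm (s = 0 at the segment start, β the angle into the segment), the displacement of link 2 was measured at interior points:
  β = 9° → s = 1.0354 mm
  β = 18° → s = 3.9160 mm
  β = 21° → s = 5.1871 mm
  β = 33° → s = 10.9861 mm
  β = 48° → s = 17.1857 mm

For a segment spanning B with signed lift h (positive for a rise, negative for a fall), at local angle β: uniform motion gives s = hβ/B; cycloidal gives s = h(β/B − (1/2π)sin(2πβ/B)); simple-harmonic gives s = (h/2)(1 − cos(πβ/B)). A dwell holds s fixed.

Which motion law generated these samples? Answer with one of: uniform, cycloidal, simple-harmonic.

candidates at β/B = r: uniform s = h·r (linear in β); cycloidal s = h·(r − sin(2πr)/(2π)); simple-harmonic s = (h/2)(1 − cos(πr))
β=9°: printed 1.0354 | uniform 2.8500, cycloidal 0.4036, simple-harmonic 1.0354
β=18°: printed 3.9160 | uniform 5.7000, cycloidal 2.8241, simple-harmonic 3.9160
β=21°: printed 5.1871 | uniform 6.6500, cycloidal 4.2036, simple-harmonic 5.1871
β=33°: printed 10.9861 | uniform 10.4500, cycloidal 11.3845, simple-harmonic 10.9861
β=48°: printed 17.1857 | uniform 15.2000, cycloidal 18.0759, simple-harmonic 17.1857
only one law matches every sample → simple-harmonic

simple-harmonic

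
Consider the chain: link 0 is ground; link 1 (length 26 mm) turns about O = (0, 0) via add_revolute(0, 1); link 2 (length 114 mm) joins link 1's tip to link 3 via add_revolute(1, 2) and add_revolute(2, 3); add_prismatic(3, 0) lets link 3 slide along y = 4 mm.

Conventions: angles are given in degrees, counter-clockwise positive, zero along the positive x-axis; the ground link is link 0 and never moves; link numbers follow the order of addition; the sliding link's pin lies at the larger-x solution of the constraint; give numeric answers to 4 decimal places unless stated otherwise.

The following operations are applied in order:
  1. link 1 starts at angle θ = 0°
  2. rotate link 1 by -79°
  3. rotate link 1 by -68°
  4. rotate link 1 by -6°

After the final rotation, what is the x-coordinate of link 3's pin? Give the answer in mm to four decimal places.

geometry: r = 26 mm, L = 114 mm, e = 4 mm; θ starts at 0°
rotate link 1 by -79°: θ ← 0° -79° = -79°
rotate link 1 by -68°: θ ← -79° -68° = -147°
rotate link 1 by -6°: θ ← -147° -6° = -153°
crank pin P = (r cos θ, r sin θ) = (-23.166170, -11.803753)
h = r sin θ − e = -11.803753 − 4 = -15.803753
x = r cos θ + √(L² − h²) = -23.166170 + 112.899253 = 89.733084

89.7331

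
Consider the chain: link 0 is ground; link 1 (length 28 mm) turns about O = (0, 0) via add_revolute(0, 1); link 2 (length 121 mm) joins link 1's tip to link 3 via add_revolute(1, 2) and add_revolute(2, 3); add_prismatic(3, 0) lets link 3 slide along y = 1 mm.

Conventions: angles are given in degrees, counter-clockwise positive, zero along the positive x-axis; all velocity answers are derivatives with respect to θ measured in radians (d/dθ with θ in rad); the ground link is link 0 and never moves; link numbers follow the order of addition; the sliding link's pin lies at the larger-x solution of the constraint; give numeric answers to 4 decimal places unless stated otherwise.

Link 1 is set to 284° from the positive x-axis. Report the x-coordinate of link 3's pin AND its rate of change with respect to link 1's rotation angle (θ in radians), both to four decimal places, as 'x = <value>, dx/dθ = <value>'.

geometry: r = 28 mm, L = 121 mm, e = 1 mm
crank pin P = (r cos θ, r sin θ) = (6.773813, -27.168280)
h = r sin θ − e = -27.168280 − 1 = -28.168280
x = r cos θ + √(L² − h²) = 6.773813 + 117.675605 = 124.449418
dx/dθ = −r sin θ − h·r cos θ/√(L² − h²) (θ in radians; h = -28.168280) = 28.789744

x = 124.4494, dx/dθ = 28.7897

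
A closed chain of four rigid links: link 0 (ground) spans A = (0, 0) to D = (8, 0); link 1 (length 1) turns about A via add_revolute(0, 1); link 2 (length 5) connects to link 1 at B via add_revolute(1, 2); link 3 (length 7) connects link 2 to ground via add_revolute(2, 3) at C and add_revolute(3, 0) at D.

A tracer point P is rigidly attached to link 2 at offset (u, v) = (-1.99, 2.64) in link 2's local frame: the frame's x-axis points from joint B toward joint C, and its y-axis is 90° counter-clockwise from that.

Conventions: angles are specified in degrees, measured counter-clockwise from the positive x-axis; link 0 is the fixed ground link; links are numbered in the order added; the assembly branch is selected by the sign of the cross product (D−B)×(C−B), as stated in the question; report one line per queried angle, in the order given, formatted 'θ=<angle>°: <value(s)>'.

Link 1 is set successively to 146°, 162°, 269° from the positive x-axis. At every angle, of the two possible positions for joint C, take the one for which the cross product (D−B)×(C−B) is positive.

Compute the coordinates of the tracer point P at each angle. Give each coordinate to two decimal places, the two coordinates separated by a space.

A=(0,0), D=(8.00,0)
θ=146°: B = A + 1.00·(cos146°, sin146°) = (-0.8290, 0.5592)
θ=146°: |BD| = 8.8467
θ=146°: circle(B,5.00) ∩ circle(D,7.00): a=3.0669, h=3.9489
θ=146°:   candidates: C₊=(2.4814,4.3064) cross=34.935; C₋=(1.9822,-3.5757) cross=-34.935
θ=146°:   branch + wants cross > 0 → take C=(2.4814,4.3064) (cross=34.935)
θ=146°: ex = (C−B)/|BC| = (0.6621,0.7494); ey = (-0.7494,0.6621)
θ=146°: P = B + -1.99·ex + 2.64·ey = (-4.1251,0.8157)
θ=162°: B = A + 1.00·(cos162°, sin162°) = (-0.9511, 0.3090)
θ=162°: |BD| = 8.9564
θ=162°: circle(B,5.00) ∩ circle(D,7.00): a=3.1384, h=3.8924
θ=162°:   candidates: C₊=(2.3197,4.0908) cross=34.862; C₋=(2.0511,-3.6893) cross=-34.862
θ=162°:   branch + wants cross > 0 → take C=(2.3197,4.0908) (cross=34.862)
θ=162°: ex = (C−B)/|BC| = (0.6542,0.7564); ey = (-0.7564,0.6542)
θ=162°: P = B + -1.99·ex + 2.64·ey = (-4.2496,0.5308)
θ=269°: B = A + 1.00·(cos269°, sin269°) = (-0.0175, -0.9998)
θ=269°: |BD| = 8.0796
θ=269°: circle(B,5.00) ∩ circle(D,7.00): a=2.5545, h=4.2982
θ=269°:   candidates: C₊=(1.9856,3.5814) cross=34.727; C₋=(3.0494,-4.9489) cross=-34.727
θ=269°:   branch + wants cross > 0 → take C=(1.9856,3.5814) (cross=34.727)
θ=269°: ex = (C−B)/|BC| = (0.4006,0.9163); ey = (-0.9163,0.4006)
θ=269°: P = B + -1.99·ex + 2.64·ey = (-3.2336,-1.7656)

θ=146°: -4.13 0.82
θ=162°: -4.25 0.53
θ=269°: -3.23 -1.77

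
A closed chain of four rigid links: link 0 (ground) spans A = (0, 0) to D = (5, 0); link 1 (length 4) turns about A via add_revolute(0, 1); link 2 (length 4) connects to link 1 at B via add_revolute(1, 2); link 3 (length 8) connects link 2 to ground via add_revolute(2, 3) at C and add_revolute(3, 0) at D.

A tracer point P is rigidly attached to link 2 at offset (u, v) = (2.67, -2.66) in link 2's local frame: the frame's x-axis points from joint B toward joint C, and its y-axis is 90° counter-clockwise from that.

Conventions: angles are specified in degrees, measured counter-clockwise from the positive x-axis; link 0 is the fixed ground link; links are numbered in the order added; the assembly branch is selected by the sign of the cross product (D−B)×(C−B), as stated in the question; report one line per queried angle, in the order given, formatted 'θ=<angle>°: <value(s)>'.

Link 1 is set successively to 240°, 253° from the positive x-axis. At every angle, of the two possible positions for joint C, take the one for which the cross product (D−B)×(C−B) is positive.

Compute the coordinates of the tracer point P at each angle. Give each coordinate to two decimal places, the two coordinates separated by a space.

A=(0,0), D=(5.00,0)
θ=240°: B = A + 4.00·(cos240°, sin240°) = (-2.0000, -3.4641)
θ=240°: |BD| = 7.8102
θ=240°: circle(B,4.00) ∩ circle(D,8.00): a=0.8322, h=3.9125
θ=240°:   candidates: C₊=(-2.9894,0.4116) cross=30.557; C₋=(0.4812,-6.6016) cross=-30.557
θ=240°:   branch + wants cross > 0 → take C=(-2.9894,0.4116) (cross=30.557)
θ=240°: ex = (C−B)/|BC| = (-0.2474,0.9689); ey = (-0.9689,-0.2474)
θ=240°: P = B + 2.67·ex + -2.66·ey = (-0.0831,-0.2191)
θ=253°: B = A + 4.00·(cos253°, sin253°) = (-1.1695, -3.8252)
θ=253°: |BD| = 7.2591
θ=253°: circle(B,4.00) ∩ circle(D,8.00): a=0.3234, h=3.9869
θ=253°:   candidates: C₊=(-2.9956,-0.2664) cross=28.941; C₋=(1.2063,-7.0433) cross=-28.941
θ=253°:   branch + wants cross > 0 → take C=(-2.9956,-0.2664) (cross=28.941)
θ=253°: ex = (C−B)/|BC| = (-0.4565,0.8897); ey = (-0.8897,-0.4565)
θ=253°: P = B + 2.67·ex + -2.66·ey = (-0.0218,-0.2353)

θ=240°: -0.08 -0.22
θ=253°: -0.02 -0.24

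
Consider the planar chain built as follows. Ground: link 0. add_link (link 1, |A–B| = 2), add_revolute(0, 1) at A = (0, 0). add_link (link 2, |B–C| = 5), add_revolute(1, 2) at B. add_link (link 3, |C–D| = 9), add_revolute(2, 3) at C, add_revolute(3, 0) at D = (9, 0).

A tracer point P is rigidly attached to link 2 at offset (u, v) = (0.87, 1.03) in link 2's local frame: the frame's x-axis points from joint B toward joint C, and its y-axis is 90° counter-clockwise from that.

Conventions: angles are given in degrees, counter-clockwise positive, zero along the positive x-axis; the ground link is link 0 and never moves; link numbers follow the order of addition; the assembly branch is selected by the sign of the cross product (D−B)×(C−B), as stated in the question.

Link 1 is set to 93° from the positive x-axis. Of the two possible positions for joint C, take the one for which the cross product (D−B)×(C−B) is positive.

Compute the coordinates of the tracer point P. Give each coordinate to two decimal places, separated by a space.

A=(0,0), D=(9.00,0)
B = A + 2.00·(cos93°, sin93°) = (-0.1047, 1.9973)
|BD| = 9.3212
circle(B,5.00) ∩ circle(D,9.00): a=1.6567, h=4.7176
  candidates: C₊=(2.5244,6.2503) cross=43.973; C₋=(0.5027,-2.9657) cross=-43.973
  branch + wants cross > 0 → take C=(2.5244,6.2503) (cross=43.973)
ex = (C−B)/|BC| = (0.5258,0.8506); ey = (-0.8506,0.5258)
P = B + 0.87·ex + 1.03·ey = (-0.5233,3.2789)

-0.52 3.28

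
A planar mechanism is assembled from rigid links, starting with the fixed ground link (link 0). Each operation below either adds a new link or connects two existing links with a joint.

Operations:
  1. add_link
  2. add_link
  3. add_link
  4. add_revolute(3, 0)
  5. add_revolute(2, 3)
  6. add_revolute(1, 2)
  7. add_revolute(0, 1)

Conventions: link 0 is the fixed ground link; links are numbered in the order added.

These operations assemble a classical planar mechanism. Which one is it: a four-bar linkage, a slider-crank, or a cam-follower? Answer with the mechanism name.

links: 4 (incl. ground); joints: 4 revolute, 0 prismatic, 0 higher (cam) pair, forming one closed loop
4 links in a single 4R loop → four-bar linkage

four-bar linkage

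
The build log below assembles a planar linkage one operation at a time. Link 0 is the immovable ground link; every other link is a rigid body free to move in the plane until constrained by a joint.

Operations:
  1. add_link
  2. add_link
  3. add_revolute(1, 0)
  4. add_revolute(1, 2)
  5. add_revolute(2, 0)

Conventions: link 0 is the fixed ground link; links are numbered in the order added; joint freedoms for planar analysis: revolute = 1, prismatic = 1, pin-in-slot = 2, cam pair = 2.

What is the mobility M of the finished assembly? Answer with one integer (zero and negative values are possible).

L=1 J1=0 J2=0
add link → L=2 J1=0 J2=0
add link → L=3 J1=0 J2=0
R@1,0 dof=1 J1 → L=3 J1=1 J2=0
R@1,2 dof=1 J1 → L=3 J1=2 J2=0
R@2,0 dof=1 J1 → L=3 J1=3 J2=0
M=3(L−1)−2J1−J2=3·2−2·3−0=0

M = 0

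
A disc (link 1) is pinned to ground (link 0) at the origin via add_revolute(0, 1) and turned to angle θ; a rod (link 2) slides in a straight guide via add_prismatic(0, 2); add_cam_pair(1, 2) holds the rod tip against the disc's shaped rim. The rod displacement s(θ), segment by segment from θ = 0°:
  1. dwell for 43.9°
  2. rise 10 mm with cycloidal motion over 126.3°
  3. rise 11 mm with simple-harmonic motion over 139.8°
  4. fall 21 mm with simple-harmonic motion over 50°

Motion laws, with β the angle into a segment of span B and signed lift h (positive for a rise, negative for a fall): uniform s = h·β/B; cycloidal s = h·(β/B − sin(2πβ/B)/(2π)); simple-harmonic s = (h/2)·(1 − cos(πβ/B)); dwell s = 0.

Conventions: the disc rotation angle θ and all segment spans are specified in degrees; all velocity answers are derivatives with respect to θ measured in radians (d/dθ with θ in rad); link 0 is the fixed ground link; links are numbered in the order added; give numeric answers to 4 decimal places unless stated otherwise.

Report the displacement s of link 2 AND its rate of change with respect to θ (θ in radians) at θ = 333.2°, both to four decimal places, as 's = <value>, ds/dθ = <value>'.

segment 1 (0° to 43.9°, dwell): s unchanged at 0.0000
segment 2 (43.9° to 170.2°, cycloidal, h = 10) is passed completely: s = 0.0000 + (10) = 10.0000
segment 3 (170.2° to 310°, simple-harmonic, h = 11) is passed completely: s = 10.0000 + (11) = 21.0000
θ = 333.2° falls in segment 4 (310° to 360°, simple-harmonic, h = -21): β = 333.2 − 310 = 23.2°, B = 50°; Δs = -21/2·(1 − cos(π·0.4640)) = -9.3150; s = 21.0000 − 9.3150 = 11.6850
velocity in seg [310°–360°] (simple-harmonic), θ in radians: β = 23.2° = 0.4049 rad, B = 50° = 0.8727 rad; ds/dθ = (πh/(2B)) sin(πβ/B) = (π·(-21)/(2·0.8727)) sin(π·0.4640) = -37.558508 mm/rad

s = 11.6850, ds/dθ = -37.5585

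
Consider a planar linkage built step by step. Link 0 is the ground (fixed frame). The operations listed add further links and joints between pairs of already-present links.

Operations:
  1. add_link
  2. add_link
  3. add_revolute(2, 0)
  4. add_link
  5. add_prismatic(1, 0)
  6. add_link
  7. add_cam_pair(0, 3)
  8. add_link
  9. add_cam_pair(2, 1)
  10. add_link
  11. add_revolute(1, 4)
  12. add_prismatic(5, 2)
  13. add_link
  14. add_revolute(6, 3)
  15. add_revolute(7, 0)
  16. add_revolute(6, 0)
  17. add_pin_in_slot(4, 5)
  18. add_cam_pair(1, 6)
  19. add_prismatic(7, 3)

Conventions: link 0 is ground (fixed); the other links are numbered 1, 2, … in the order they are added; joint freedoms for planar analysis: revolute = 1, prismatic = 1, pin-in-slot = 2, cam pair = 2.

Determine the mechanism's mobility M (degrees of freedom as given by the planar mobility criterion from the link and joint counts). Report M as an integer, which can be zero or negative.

L=1 J1=0 J2=0
add link → L=2 J1=0 J2=0
add link → L=3 J1=0 J2=0
R@2,0 dof=1 J1 → L=3 J1=1 J2=0
add link → L=4 J1=1 J2=0
P@1,0 dof=1 J1 → L=4 J1=2 J2=0
add link → L=5 J1=2 J2=0
C@0,3 dof=2 J2 → L=5 J1=2 J2=1
add link → L=6 J1=2 J2=1
C@2,1 dof=2 J2 → L=6 J1=2 J2=2
add link → L=7 J1=2 J2=2
R@1,4 dof=1 J1 → L=7 J1=3 J2=2
P@5,2 dof=1 J1 → L=7 J1=4 J2=2
add link → L=8 J1=4 J2=2
R@6,3 dof=1 J1 → L=8 J1=5 J2=2
R@7,0 dof=1 J1 → L=8 J1=6 J2=2
R@6,0 dof=1 J1 → L=8 J1=7 J2=2
PS@4,5 dof=2 J2 → L=8 J1=7 J2=3
C@1,6 dof=2 J2 → L=8 J1=7 J2=4
P@7,3 dof=1 J1 → L=8 J1=8 J2=4
M=3(L−1)−2J1−J2=3·7−2·8−4=1

M = 1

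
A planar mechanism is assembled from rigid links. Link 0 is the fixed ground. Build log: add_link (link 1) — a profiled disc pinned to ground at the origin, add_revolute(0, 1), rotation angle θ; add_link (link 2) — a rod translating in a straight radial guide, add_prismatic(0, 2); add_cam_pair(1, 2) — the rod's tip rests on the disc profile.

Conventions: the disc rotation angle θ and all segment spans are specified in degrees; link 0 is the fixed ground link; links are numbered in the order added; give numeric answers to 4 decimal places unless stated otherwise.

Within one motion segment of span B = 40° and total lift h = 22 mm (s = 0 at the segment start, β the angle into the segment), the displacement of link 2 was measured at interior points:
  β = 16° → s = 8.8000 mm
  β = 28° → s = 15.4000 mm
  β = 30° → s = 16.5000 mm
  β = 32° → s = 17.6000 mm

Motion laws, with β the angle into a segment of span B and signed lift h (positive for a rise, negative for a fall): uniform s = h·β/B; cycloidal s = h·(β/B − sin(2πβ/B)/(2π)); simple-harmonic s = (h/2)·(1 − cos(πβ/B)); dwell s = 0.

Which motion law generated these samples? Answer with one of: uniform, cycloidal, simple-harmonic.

candidates at β/B = r: uniform s = h·r (linear in β); cycloidal s = h·(r − sin(2πr)/(2π)); simple-harmonic s = (h/2)(1 − cos(πr))
β=16°: printed 8.8000 | uniform 8.8000, cycloidal 6.7419, simple-harmonic 7.6008
β=28°: printed 15.4000 | uniform 15.4000, cycloidal 18.7300, simple-harmonic 17.4656
β=30°: printed 16.5000 | uniform 16.5000, cycloidal 20.0014, simple-harmonic 18.7782
β=32°: printed 17.6000 | uniform 17.6000, cycloidal 20.9300, simple-harmonic 19.8992
only one law matches every sample → uniform

uniform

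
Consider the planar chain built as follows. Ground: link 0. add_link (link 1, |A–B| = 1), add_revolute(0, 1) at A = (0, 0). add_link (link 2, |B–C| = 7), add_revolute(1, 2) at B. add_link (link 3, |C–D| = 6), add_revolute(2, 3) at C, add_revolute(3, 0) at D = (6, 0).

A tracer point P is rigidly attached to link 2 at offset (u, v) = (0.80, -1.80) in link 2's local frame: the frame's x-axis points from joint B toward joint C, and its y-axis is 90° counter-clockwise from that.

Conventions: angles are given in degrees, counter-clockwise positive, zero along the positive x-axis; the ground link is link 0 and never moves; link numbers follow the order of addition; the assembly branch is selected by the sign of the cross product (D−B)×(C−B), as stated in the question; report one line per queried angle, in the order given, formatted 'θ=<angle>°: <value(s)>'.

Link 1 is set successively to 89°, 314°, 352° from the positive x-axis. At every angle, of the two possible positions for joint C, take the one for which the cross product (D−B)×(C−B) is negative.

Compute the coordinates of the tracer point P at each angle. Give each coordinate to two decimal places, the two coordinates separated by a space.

A=(0,0), D=(6.00,0)
θ=89°: B = A + 1.00·(cos89°, sin89°) = (0.0175, 0.9998)
θ=89°: |BD| = 6.0655
θ=89°: circle(B,7.00) ∩ circle(D,6.00): a=4.1044, h=5.6704
θ=89°:   candidates: C₊=(5.0004,5.9162) cross=34.394; C₋=(3.1310,-5.2696) cross=-34.394
θ=89°:   branch - wants cross < 0 → take C=(3.1310,-5.2696) (cross=-34.394)
θ=89°: ex = (C−B)/|BC| = (0.4448,-0.8956); ey = (0.8956,0.4448)
θ=89°: P = B + 0.80·ex + -1.80·ey = (-1.2389,-0.5173)
θ=314°: B = A + 1.00·(cos314°, sin314°) = (0.6947, -0.7193)
θ=314°: |BD| = 5.3539
θ=314°: circle(B,7.00) ∩ circle(D,6.00): a=3.8910, h=5.8189
θ=314°:   candidates: C₊=(3.7686,5.5696) cross=31.154; C₋=(5.3322,-5.9627) cross=-31.154
θ=314°:   branch - wants cross < 0 → take C=(5.3322,-5.9627) (cross=-31.154)
θ=314°: ex = (C−B)/|BC| = (0.6625,-0.7491); ey = (0.7491,0.6625)
θ=314°: P = B + 0.80·ex + -1.80·ey = (-0.1236,-2.5111)
θ=352°: B = A + 1.00·(cos352°, sin352°) = (0.9903, -0.1392)
θ=352°: |BD| = 5.0117
θ=352°: circle(B,7.00) ∩ circle(D,6.00): a=3.8028, h=5.8770
θ=352°:   candidates: C₊=(4.6284,5.8411) cross=29.453; C₋=(4.9548,-5.9083) cross=-29.453
θ=352°:   branch - wants cross < 0 → take C=(4.9548,-5.9083) (cross=-29.453)
θ=352°: ex = (C−B)/|BC| = (0.5664,-0.8242); ey = (0.8242,0.5664)
θ=352°: P = B + 0.80·ex + -1.80·ey = (-0.0401,-1.8180)

θ=89°: -1.24 -0.52
θ=314°: -0.12 -2.51
θ=352°: -0.04 -1.82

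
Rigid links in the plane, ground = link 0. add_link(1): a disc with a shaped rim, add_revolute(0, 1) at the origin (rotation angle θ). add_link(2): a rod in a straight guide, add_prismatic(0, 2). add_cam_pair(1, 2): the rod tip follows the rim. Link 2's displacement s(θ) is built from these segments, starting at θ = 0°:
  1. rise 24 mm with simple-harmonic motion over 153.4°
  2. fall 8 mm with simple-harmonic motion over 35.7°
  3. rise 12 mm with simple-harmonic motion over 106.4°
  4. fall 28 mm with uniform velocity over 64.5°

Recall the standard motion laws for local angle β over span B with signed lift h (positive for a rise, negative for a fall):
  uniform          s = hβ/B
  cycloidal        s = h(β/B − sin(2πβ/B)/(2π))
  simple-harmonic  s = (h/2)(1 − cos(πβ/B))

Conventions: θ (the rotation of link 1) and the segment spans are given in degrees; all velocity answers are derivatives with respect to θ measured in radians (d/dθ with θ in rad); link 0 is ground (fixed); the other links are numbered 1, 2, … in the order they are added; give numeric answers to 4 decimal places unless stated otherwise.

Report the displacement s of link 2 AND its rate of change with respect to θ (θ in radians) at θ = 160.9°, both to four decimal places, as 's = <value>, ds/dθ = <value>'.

segment 1 (0° to 153.4°, simple-harmonic, h = 24) is passed completely: s = 0.0000 + (24) = 24.0000
θ = 160.9° falls in segment 2 (153.4° to 189.1°, simple-harmonic, h = -8): β = 160.9 − 153.4 = 7.5°, B = 35.7°; Δs = -8/2·(1 − cos(π·0.2101)) = -0.8400; s = 24.0000 − 0.8400 = 23.1600
velocity in seg [153.4°–189.1°] (simple-harmonic), θ in radians: β = 7.5° = 0.1309 rad, B = 35.7° = 0.6231 rad; ds/dθ = (πh/(2B)) sin(πβ/B) = (π·(-8)/(2·0.6231)) sin(π·0.2101) = -12.365357 mm/rad

s = 23.1600, ds/dθ = -12.3654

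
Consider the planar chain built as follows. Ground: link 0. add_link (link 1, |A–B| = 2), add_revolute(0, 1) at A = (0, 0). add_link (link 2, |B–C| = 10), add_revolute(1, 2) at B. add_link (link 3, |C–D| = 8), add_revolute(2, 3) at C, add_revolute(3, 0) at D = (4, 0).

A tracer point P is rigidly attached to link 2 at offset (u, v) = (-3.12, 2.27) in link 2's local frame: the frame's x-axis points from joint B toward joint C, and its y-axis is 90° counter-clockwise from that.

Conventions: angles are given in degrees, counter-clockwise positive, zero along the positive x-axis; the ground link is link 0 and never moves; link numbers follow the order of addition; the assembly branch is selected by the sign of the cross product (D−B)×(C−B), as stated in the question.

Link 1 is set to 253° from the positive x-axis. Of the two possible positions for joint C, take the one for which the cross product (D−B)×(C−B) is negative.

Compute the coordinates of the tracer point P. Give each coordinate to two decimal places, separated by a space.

A=(0,0), D=(4.00,0)
B = A + 2.00·(cos253°, sin253°) = (-0.5847, -1.9126)
|BD| = 4.9677
circle(B,10.00) ∩ circle(D,8.00): a=6.1073, h=7.9184
  candidates: C₊=(2.0031,7.7468) cross=39.336; C₋=(8.1004,-6.8693) cross=-39.336
  branch - wants cross < 0 → take C=(8.1004,-6.8693) (cross=-39.336)
ex = (C−B)/|BC| = (0.8685,-0.4957); ey = (0.4957,0.8685)
P = B + -3.12·ex + 2.27·ey = (-2.1693,1.6054)

-2.17 1.61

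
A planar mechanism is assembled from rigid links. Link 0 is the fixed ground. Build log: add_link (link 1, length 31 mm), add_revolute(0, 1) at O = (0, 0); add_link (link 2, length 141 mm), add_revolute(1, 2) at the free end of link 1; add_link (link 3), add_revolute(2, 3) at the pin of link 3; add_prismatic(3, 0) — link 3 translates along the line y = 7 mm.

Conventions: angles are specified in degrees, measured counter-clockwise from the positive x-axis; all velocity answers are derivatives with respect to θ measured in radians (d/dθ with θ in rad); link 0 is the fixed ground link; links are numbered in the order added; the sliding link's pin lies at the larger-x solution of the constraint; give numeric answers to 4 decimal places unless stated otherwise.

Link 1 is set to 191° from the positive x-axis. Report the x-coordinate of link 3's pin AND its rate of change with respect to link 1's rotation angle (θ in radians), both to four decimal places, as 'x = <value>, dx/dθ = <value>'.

geometry: r = 31 mm, L = 141 mm, e = 7 mm
crank pin P = (r cos θ, r sin θ) = (-30.430443, -5.915079)
h = r sin θ − e = -5.915079 − 7 = -12.915079
x = r cos θ + √(L² − h²) = -30.430443 + 140.407267 = 109.976825
dx/dθ = −r sin θ − h·r cos θ/√(L² − h²) (θ in radians; h = -12.915079) = 3.115996

x = 109.9768, dx/dθ = 3.1160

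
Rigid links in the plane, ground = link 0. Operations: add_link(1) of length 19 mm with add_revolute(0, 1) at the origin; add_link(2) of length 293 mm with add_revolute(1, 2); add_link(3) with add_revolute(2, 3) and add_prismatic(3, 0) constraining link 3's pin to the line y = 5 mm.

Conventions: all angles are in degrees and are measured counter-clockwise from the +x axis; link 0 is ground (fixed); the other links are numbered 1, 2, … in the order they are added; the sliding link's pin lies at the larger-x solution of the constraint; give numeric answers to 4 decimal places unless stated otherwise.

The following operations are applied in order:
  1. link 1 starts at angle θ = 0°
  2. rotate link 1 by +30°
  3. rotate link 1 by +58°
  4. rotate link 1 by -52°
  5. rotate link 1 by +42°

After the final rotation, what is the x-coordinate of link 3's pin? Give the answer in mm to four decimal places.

geometry: r = 19 mm, L = 293 mm, e = 5 mm; θ starts at 0°
rotate link 1 by +30°: θ ← 0° +30° = 30°
rotate link 1 by +58°: θ ← 30° +58° = 88°
rotate link 1 by -52°: θ ← 88° -52° = 36°
rotate link 1 by +42°: θ ← 36° +42° = 78°
crank pin P = (r cos θ, r sin θ) = (3.950322, 18.584804)
h = r sin θ − e = 18.584804 − 5 = 13.584804
x = r cos θ + √(L² − h²) = 3.950322 + 292.684904 = 296.635226

296.6352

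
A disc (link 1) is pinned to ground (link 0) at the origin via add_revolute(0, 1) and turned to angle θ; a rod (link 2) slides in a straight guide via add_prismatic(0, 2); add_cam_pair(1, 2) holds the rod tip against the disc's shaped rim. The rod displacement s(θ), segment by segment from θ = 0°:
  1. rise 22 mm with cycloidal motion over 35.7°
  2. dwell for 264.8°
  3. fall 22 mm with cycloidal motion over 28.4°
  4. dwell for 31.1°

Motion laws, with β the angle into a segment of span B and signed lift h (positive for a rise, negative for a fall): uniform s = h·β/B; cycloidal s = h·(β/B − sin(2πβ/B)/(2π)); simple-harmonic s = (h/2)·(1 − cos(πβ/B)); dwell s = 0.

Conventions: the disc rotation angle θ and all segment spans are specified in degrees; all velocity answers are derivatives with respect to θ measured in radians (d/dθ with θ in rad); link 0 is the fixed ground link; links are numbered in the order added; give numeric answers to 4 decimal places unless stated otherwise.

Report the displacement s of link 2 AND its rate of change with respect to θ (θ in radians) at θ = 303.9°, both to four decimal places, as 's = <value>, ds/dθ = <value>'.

segment 1 (0° to 35.7°, cycloidal, h = 22) is passed completely: s = 0.0000 + (22) = 22.0000
segment 2 (35.7° to 300.5°, dwell): s unchanged at 22.0000
θ = 303.9° falls in segment 3 (300.5° to 328.9°, cycloidal, h = -22): β = 303.9 − 300.5 = 3.4°, B = 28.4°; Δs = -22·(0.1197 − sin(2π·0.1197)/(2π)) = -0.2414; s = 22.0000 − 0.2414 = 21.7586
velocity in seg [300.5°–328.9°] (cycloidal), θ in radians: β = 3.4° = 0.0593 rad, B = 28.4° = 0.4957 rad; ds/dθ = (h/B)(1 − cos(2πβ/B)) = ((-22)/0.4957)(1 − cos(2π·0.1197)) = -11.975747 mm/rad

s = 21.7586, ds/dθ = -11.9757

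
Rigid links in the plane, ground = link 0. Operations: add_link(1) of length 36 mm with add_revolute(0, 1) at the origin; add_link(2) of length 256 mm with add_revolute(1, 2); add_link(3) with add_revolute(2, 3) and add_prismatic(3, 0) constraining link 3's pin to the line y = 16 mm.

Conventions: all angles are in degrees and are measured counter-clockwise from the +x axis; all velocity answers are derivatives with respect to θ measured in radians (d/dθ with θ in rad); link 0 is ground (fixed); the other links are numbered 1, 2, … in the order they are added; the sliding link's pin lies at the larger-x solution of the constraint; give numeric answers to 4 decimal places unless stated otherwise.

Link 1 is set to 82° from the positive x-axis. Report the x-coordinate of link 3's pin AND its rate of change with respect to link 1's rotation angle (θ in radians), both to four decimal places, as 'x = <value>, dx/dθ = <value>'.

geometry: r = 36 mm, L = 256 mm, e = 16 mm
crank pin P = (r cos θ, r sin θ) = (5.010232, 35.649650)
h = r sin θ − e = 35.649650 − 16 = 19.649650
x = r cos θ + √(L² − h²) = 5.010232 + 255.244767 = 260.254999
dx/dθ = −r sin θ − h·r cos θ/√(L² − h²) (θ in radians; h = 19.649650) = -36.035356

x = 260.2550, dx/dθ = -36.0354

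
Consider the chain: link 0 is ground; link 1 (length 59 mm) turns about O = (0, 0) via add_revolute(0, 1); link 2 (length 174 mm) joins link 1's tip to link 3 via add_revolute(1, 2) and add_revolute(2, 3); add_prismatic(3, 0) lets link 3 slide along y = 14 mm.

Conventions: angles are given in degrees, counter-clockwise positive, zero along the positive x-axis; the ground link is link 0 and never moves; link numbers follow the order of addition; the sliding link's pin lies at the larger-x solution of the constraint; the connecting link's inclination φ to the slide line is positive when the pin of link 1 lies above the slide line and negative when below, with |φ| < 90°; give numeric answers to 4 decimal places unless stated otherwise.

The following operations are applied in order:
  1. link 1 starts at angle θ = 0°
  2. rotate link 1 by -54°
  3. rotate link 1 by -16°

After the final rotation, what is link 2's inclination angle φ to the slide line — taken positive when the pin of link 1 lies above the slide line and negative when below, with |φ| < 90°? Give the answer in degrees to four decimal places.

geometry: r = 59 mm, L = 174 mm, e = 14 mm; θ starts at 0°
rotate link 1 by -54°: θ ← 0° -54° = -54°
rotate link 1 by -16°: θ ← -54° -16° = -70°
h = r sin θ − e = -55.441865 − 14 = -69.441865
sin φ = h / L = -69.441865 / 174 = -0.39909118
φ = arcsin(-0.39909118) = -23.521376°

-23.5214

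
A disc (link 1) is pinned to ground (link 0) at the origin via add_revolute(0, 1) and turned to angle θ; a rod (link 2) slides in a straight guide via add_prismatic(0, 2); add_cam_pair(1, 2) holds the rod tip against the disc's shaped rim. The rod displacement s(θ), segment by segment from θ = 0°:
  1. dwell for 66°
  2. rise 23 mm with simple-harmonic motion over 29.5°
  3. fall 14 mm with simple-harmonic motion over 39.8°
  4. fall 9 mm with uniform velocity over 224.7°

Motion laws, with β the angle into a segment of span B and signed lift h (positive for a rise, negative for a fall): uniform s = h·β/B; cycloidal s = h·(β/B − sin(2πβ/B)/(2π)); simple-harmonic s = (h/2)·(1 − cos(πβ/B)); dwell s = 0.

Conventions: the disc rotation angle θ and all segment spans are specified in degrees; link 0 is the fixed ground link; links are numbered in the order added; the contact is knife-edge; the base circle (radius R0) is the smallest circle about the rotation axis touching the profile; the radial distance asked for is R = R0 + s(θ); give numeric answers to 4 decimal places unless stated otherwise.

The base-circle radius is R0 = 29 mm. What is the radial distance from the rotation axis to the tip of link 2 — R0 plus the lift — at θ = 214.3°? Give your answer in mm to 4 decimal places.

segment 1 (0° to 66°, dwell): s unchanged at 0.0000
segment 2 (66° to 95.5°, simple-harmonic, h = 23) is passed completely: s = 0.0000 + (23) = 23.0000
segment 3 (95.5° to 135.3°, simple-harmonic, h = -14) is passed completely: s = 23.0000 + (-14) = 9.0000
θ = 214.3° falls in segment 4 (135.3° to 360°, uniform, h = -9): β = 214.3 − 135.3 = 79°, B = 224.7°; Δs = -9·79/224.7 = -3.1642; s = 9.0000 − 3.1642 = 5.8358
R = R0 + s = 29 + 5.8358 = 34.8358

34.8358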